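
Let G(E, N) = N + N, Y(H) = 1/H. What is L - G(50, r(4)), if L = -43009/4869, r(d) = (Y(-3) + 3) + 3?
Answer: -98191/4869 ≈ -20.167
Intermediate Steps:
r(d) = 17/3 (r(d) = (1/(-3) + 3) + 3 = (-⅓ + 3) + 3 = 8/3 + 3 = 17/3)
L = -43009/4869 (L = -43009*1/4869 = -43009/4869 ≈ -8.8332)
G(E, N) = 2*N
L - G(50, r(4)) = -43009/4869 - 2*17/3 = -43009/4869 - 1*34/3 = -43009/4869 - 34/3 = -98191/4869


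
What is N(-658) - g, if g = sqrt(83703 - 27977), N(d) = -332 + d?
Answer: -990 - sqrt(55726) ≈ -1226.1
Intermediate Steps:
g = sqrt(55726) ≈ 236.06
N(-658) - g = (-332 - 658) - sqrt(55726) = -990 - sqrt(55726)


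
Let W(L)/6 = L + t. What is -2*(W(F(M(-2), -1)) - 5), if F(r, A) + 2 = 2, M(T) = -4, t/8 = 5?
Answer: -470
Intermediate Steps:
t = 40 (t = 8*5 = 40)
F(r, A) = 0 (F(r, A) = -2 + 2 = 0)
W(L) = 240 + 6*L (W(L) = 6*(L + 40) = 6*(40 + L) = 240 + 6*L)
-2*(W(F(M(-2), -1)) - 5) = -2*((240 + 6*0) - 5) = -2*((240 + 0) - 5) = -2*(240 - 5) = -2*235 = -470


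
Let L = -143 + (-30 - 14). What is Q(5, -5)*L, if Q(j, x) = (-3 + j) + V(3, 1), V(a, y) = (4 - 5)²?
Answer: -561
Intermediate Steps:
V(a, y) = 1 (V(a, y) = (-1)² = 1)
L = -187 (L = -143 - 44 = -187)
Q(j, x) = -2 + j (Q(j, x) = (-3 + j) + 1 = -2 + j)
Q(5, -5)*L = (-2 + 5)*(-187) = 3*(-187) = -561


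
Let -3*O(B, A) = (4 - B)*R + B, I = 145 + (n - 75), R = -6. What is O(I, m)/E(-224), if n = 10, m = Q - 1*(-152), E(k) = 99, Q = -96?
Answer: -536/297 ≈ -1.8047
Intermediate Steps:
m = 56 (m = -96 - 1*(-152) = -96 + 152 = 56)
I = 80 (I = 145 + (10 - 75) = 145 - 65 = 80)
O(B, A) = 8 - 7*B/3 (O(B, A) = -((4 - B)*(-6) + B)/3 = -((-24 + 6*B) + B)/3 = -(-24 + 7*B)/3 = 8 - 7*B/3)
O(I, m)/E(-224) = (8 - 7/3*80)/99 = (8 - 560/3)*(1/99) = -536/3*1/99 = -536/297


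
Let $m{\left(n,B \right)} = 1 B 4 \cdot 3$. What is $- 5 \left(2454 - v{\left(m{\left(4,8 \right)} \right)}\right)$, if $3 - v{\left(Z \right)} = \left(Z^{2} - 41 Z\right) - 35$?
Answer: $-38480$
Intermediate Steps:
$m{\left(n,B \right)} = 12 B$ ($m{\left(n,B \right)} = B 12 = 12 B$)
$v{\left(Z \right)} = 38 - Z^{2} + 41 Z$ ($v{\left(Z \right)} = 3 - \left(\left(Z^{2} - 41 Z\right) - 35\right) = 3 - \left(-35 + Z^{2} - 41 Z\right) = 3 + \left(35 - Z^{2} + 41 Z\right) = 38 - Z^{2} + 41 Z$)
$- 5 \left(2454 - v{\left(m{\left(4,8 \right)} \right)}\right) = - 5 \left(2454 - \left(38 - \left(12 \cdot 8\right)^{2} + 41 \cdot 12 \cdot 8\right)\right) = - 5 \left(2454 - \left(38 - 96^{2} + 41 \cdot 96\right)\right) = - 5 \left(2454 - \left(38 - 9216 + 3936\right)\right) = - 5 \left(2454 - -5242\right) = - 5 \left(2454 + 5242\right) = \left(-5\right) 7696 = -38480$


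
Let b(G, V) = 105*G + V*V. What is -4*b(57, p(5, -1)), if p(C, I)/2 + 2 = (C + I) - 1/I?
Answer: -24084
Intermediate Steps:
p(C, I) = -4 - 2/I + 2*C + 2*I (p(C, I) = -4 + 2*((C + I) - 1/I) = -4 + 2*(C + I - 1/I) = -4 + (-2/I + 2*C + 2*I) = -4 - 2/I + 2*C + 2*I)
b(G, V) = V² + 105*G (b(G, V) = 105*G + V² = V² + 105*G)
-4*b(57, p(5, -1)) = -4*((2*(-1 - (-2 + 5 - 1))/(-1))² + 105*57) = -4*((2*(-1)*(-1 - 1*2))² + 5985) = -4*((2*(-1)*(-1 - 2))² + 5985) = -4*((2*(-1)*(-3))² + 5985) = -4*(6² + 5985) = -4*(36 + 5985) = -4*6021 = -24084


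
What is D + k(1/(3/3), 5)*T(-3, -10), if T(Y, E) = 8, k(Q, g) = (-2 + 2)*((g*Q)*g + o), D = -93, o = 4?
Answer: -93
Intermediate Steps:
k(Q, g) = 0 (k(Q, g) = (-2 + 2)*((g*Q)*g + 4) = 0*((Q*g)*g + 4) = 0*(Q*g**2 + 4) = 0*(4 + Q*g**2) = 0)
D + k(1/(3/3), 5)*T(-3, -10) = -93 + 0*8 = -93 + 0 = -93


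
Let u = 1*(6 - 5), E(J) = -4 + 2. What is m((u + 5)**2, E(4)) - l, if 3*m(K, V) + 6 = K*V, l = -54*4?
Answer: 190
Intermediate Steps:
E(J) = -2
u = 1 (u = 1*1 = 1)
l = -216
m(K, V) = -2 + K*V/3 (m(K, V) = -2 + (K*V)/3 = -2 + K*V/3)
m((u + 5)**2, E(4)) - l = (-2 + (1/3)*(1 + 5)**2*(-2)) - 1*(-216) = (-2 + (1/3)*6**2*(-2)) + 216 = (-2 + (1/3)*36*(-2)) + 216 = (-2 - 24) + 216 = -26 + 216 = 190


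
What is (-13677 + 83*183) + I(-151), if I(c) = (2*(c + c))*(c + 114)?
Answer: 23860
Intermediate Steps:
I(c) = 4*c*(114 + c) (I(c) = (2*(2*c))*(114 + c) = (4*c)*(114 + c) = 4*c*(114 + c))
(-13677 + 83*183) + I(-151) = (-13677 + 83*183) + 4*(-151)*(114 - 151) = (-13677 + 15189) + 4*(-151)*(-37) = 1512 + 22348 = 23860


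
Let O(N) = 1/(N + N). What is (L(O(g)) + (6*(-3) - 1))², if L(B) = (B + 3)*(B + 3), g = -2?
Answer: 33489/256 ≈ 130.82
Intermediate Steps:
O(N) = 1/(2*N)
L(B) = (3 + B)² (L(B) = (3 + B)*(3 + B) = (3 + B)²)
(L(O(g)) + (6*(-3) - 1))² = ((3 + (½)/(-2))² + (6*(-3) - 1))² = ((3 + (½)*(-½))² + (-18 - 1))² = ((3 - ¼)² - 19)² = ((11/4)² - 19)² = (121/16 - 19)² = (-183/16)² = 33489/256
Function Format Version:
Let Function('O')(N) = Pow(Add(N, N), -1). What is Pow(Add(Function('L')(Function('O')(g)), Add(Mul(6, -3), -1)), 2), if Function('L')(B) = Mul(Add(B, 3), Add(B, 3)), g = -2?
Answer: Rational(33489, 256) ≈ 130.82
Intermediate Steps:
Function('O')(N) = Mul(Rational(1, 2), Pow(N, -1)) (Function('O')(N) = Pow(Mul(2, N), -1) = Mul(Rational(1, 2), Pow(N, -1)))
Function('L')(B) = Pow(Add(3, B), 2) (Function('L')(B) = Mul(Add(3, B), Add(3, B)) = Pow(Add(3, B), 2))
Pow(Add(Function('L')(Function('O')(g)), Add(Mul(6, -3), -1)), 2) = Pow(Add(Pow(Add(3, Mul(Rational(1, 2), Pow(-2, -1))), 2), Add(Mul(6, -3), -1)), 2) = Pow(Add(Pow(Add(3, Mul(Rational(1, 2), Rational(-1, 2))), 2), Add(-18, -1)), 2) = Pow(Add(Pow(Add(3, Rational(-1, 4)), 2), -19), 2) = Pow(Add(Pow(Rational(11, 4), 2), -19), 2) = Pow(Add(Rational(121, 16), -19), 2) = Pow(Rational(-183, 16), 2) = Rational(33489, 256)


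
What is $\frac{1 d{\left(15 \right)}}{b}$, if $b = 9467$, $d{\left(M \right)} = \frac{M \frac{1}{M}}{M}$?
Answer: $\frac{1}{142005} \approx 7.042 \cdot 10^{-6}$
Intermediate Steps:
$d{\left(M \right)} = \frac{1}{M}$ ($d{\left(M \right)} = 1 \frac{1}{M} = \frac{1}{M}$)
$\frac{1 d{\left(15 \right)}}{b} = \frac{1 \cdot \frac{1}{15}}{9467} = 1 \cdot \frac{1}{15} \cdot \frac{1}{9467} = \frac{1}{15} \cdot \frac{1}{9467} = \frac{1}{142005}$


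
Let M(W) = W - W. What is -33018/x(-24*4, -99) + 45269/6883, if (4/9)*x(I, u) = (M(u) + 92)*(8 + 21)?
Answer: 14828971/13772883 ≈ 1.0767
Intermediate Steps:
M(W) = 0
x(I, u) = 6003 (x(I, u) = 9*((0 + 92)*(8 + 21))/4 = 9*(92*29)/4 = (9/4)*2668 = 6003)
-33018/x(-24*4, -99) + 45269/6883 = -33018/6003 + 45269/6883 = -33018*1/6003 + 45269*(1/6883) = -11006/2001 + 45269/6883 = 14828971/13772883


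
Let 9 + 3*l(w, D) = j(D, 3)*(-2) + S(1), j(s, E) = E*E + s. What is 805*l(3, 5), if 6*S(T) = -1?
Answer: -179515/18 ≈ -9973.1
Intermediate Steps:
S(T) = -⅙ (S(T) = (⅙)*(-1) = -⅙)
j(s, E) = s + E² (j(s, E) = E² + s = s + E²)
l(w, D) = -163/18 - 2*D/3 (l(w, D) = -3 + ((D + 3²)*(-2) - ⅙)/3 = -3 + ((D + 9)*(-2) - ⅙)/3 = -3 + ((9 + D)*(-2) - ⅙)/3 = -3 + ((-18 - 2*D) - ⅙)/3 = -3 + (-109/6 - 2*D)/3 = -3 + (-109/18 - 2*D/3) = -163/18 - 2*D/3)
805*l(3, 5) = 805*(-163/18 - ⅔*5) = 805*(-163/18 - 10/3) = 805*(-223/18) = -179515/18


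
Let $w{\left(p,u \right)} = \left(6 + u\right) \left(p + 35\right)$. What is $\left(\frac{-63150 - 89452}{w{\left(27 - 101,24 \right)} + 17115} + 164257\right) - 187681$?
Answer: $- \frac{373648282}{15945} \approx -23434.0$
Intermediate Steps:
$w{\left(p,u \right)} = \left(6 + u\right) \left(35 + p\right)$
$\left(\frac{-63150 - 89452}{w{\left(27 - 101,24 \right)} + 17115} + 164257\right) - 187681 = \left(\frac{-63150 - 89452}{\left(210 + 6 \left(27 - 101\right) + 35 \cdot 24 + \left(27 - 101\right) 24\right) + 17115} + 164257\right) - 187681 = \left(- \frac{152602}{\left(210 + 6 \left(27 - 101\right) + 840 + \left(27 - 101\right) 24\right) + 17115} + 164257\right) - 187681 = \left(- \frac{152602}{\left(210 + 6 \left(-74\right) + 840 - 1776\right) + 17115} + 164257\right) - 187681 = \left(- \frac{152602}{\left(210 - 444 + 840 - 1776\right) + 17115} + 164257\right) - 187681 = \left(- \frac{152602}{-1170 + 17115} + 164257\right) - 187681 = \left(- \frac{152602}{15945} + 164257\right) - 187681 = \frac{2618925263}{15945} - 187681 = - \frac{373648282}{15945}$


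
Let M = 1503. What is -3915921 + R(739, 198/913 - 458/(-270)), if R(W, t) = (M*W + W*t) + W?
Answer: -31408188382/11205 ≈ -2.8031e+6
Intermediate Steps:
R(W, t) = 1504*W + W*t (R(W, t) = (1503*W + W*t) + W = 1504*W + W*t)
-3915921 + R(739, 198/913 - 458/(-270)) = -3915921 + 739*(1504 + (198/913 - 458/(-270))) = -3915921 + 739*(1504 + (198*(1/913) - 458*(-1/270))) = -3915921 + 739*(1504 + (18/83 + 229/135)) = -3915921 + 739*(1504 + 21437/11205) = -3915921 + 739*(16873757/11205) = -3915921 + 12469706423/11205 = -31408188382/11205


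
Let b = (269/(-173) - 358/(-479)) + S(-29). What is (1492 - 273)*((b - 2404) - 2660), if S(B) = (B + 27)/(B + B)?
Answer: -14836904757282/2403143 ≈ -6.1740e+6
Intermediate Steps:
S(B) = (27 + B)/(2*B) (S(B) = (27 + B)/((2*B)) = (27 + B)*(1/(2*B)) = (27 + B)/(2*B))
b = -1857726/2403143 (b = (269/(-173) - 358/(-479)) + (1/2)*(27 - 29)/(-29) = (269*(-1/173) - 358*(-1/479)) + (1/2)*(-1/29)*(-2) = (-269/173 + 358/479) + 1/29 = -66917/82867 + 1/29 = -1857726/2403143 ≈ -0.77304)
(1492 - 273)*((b - 2404) - 2660) = (1492 - 273)*((-1857726/2403143 - 2404) - 2660) = 1219*(-5779013498/2403143 - 2660) = 1219*(-12171373878/2403143) = -14836904757282/2403143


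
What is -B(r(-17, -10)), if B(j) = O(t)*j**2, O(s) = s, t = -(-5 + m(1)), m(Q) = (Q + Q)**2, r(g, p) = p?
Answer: -100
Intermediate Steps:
m(Q) = 4*Q**2 (m(Q) = (2*Q)**2 = 4*Q**2)
t = 1 (t = -(-5 + 4*1**2) = -(-5 + 4*1) = -(-5 + 4) = -1*(-1) = 1)
B(j) = j**2 (B(j) = 1*j**2 = j**2)
-B(r(-17, -10)) = -1*(-10)**2 = -1*100 = -100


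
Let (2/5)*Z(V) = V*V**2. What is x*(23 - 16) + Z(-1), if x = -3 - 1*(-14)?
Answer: 149/2 ≈ 74.500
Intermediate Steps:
Z(V) = 5*V**3/2 (Z(V) = 5*(V*V**2)/2 = 5*V**3/2)
x = 11 (x = -3 + 14 = 11)
x*(23 - 16) + Z(-1) = 11*(23 - 16) + (5/2)*(-1)**3 = 11*7 + (5/2)*(-1) = 77 - 5/2 = 149/2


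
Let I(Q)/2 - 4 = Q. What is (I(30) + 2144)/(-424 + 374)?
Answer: -1106/25 ≈ -44.240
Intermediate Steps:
I(Q) = 8 + 2*Q
(I(30) + 2144)/(-424 + 374) = ((8 + 2*30) + 2144)/(-424 + 374) = ((8 + 60) + 2144)/(-50) = (68 + 2144)*(-1/50) = 2212*(-1/50) = -1106/25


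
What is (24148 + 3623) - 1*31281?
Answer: -3510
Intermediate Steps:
(24148 + 3623) - 1*31281 = 27771 - 31281 = -3510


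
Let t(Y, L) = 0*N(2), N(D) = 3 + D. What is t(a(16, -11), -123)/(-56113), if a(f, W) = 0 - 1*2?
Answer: 0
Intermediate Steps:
a(f, W) = -2 (a(f, W) = 0 - 2 = -2)
t(Y, L) = 0 (t(Y, L) = 0*(3 + 2) = 0*5 = 0)
t(a(16, -11), -123)/(-56113) = 0/(-56113) = 0*(-1/56113) = 0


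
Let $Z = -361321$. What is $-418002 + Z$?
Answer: $-779323$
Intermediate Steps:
$-418002 + Z = -418002 - 361321 = -779323$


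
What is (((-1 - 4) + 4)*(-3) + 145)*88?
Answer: 13024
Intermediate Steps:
(((-1 - 4) + 4)*(-3) + 145)*88 = ((-5 + 4)*(-3) + 145)*88 = (-1*(-3) + 145)*88 = (3 + 145)*88 = 148*88 = 13024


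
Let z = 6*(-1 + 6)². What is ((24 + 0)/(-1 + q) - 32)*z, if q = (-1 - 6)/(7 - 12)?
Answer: 4200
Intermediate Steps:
q = 7/5 (q = -7/(-5) = -7*(-⅕) = 7/5 ≈ 1.4000)
z = 150 (z = 6*5² = 6*25 = 150)
((24 + 0)/(-1 + q) - 32)*z = ((24 + 0)/(-1 + 7/5) - 32)*150 = (24/(⅖) - 32)*150 = (24*(5/2) - 32)*150 = (60 - 32)*150 = 28*150 = 4200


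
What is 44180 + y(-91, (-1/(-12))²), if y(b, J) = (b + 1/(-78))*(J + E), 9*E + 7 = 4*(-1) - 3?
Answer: 497812837/11232 ≈ 44321.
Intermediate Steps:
E = -14/9 (E = -7/9 + (4*(-1) - 3)/9 = -7/9 + (-4 - 3)/9 = -7/9 + (⅑)*(-7) = -7/9 - 7/9 = -14/9 ≈ -1.5556)
y(b, J) = (-14/9 + J)*(-1/78 + b) (y(b, J) = (b + 1/(-78))*(J - 14/9) = (b - 1/78)*(-14/9 + J) = (-1/78 + b)*(-14/9 + J) = (-14/9 + J)*(-1/78 + b))
44180 + y(-91, (-1/(-12))²) = 44180 + (7/351 - 14/9*(-91) - (-1/(-12))²/78 + (-1/(-12))²*(-91)) = 44180 + (7/351 + 1274/9 - (-1*(-1/12))²/78 + (-1*(-1/12))²*(-91)) = 44180 + (7/351 + 1274/9 - (1/12)²/78 + (1/12)²*(-91)) = 44180 + (7/351 + 1274/9 - 1/78*1/144 + (1/144)*(-91)) = 44180 + (7/351 + 1274/9 - 1/11232 - 91/144) = 44180 + 1583077/11232 = 497812837/11232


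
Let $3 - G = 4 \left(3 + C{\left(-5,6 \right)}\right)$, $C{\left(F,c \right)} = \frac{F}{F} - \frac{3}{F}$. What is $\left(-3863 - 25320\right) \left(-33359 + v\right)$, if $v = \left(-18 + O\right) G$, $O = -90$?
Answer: $\frac{4624892657}{5} \approx 9.2498 \cdot 10^{8}$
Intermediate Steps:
$C{\left(F,c \right)} = 1 - \frac{3}{F}$
$G = - \frac{77}{5}$ ($G = 3 - 4 \left(3 + \frac{-3 - 5}{-5}\right) = 3 - 4 \left(3 - - \frac{8}{5}\right) = 3 - 4 \left(3 + \frac{8}{5}\right) = 3 - 4 \cdot \frac{23}{5} = 3 - \frac{92}{5} = - \frac{77}{5} \approx -15.4$)
$v = \frac{8316}{5}$ ($v = \left(-18 - 90\right) \left(- \frac{77}{5}\right) = \left(-108\right) \left(- \frac{77}{5}\right) = \frac{8316}{5} \approx 1663.2$)
$\left(-3863 - 25320\right) \left(-33359 + v\right) = \left(-3863 - 25320\right) \left(-33359 + \frac{8316}{5}\right) = \left(-29183\right) \left(- \frac{158479}{5}\right) = \frac{4624892657}{5}$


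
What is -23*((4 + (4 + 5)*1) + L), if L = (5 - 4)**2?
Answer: -322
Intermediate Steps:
L = 1 (L = 1**2 = 1)
-23*((4 + (4 + 5)*1) + L) = -23*((4 + (4 + 5)*1) + 1) = -23*((4 + 9*1) + 1) = -23*((4 + 9) + 1) = -23*(13 + 1) = -23*14 = -322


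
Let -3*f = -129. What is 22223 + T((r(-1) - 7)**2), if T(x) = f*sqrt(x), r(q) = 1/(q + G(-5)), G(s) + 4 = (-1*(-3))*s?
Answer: 450523/20 ≈ 22526.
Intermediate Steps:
G(s) = -4 + 3*s (G(s) = -4 + (-1*(-3))*s = -4 + 3*s)
r(q) = 1/(-19 + q) (r(q) = 1/(q + (-4 + 3*(-5))) = 1/(q + (-4 - 15)) = 1/(q - 19) = 1/(-19 + q))
f = 43 (f = -1/3*(-129) = 43)
T(x) = 43*sqrt(x)
22223 + T((r(-1) - 7)**2) = 22223 + 43*sqrt((1/(-19 - 1) - 7)**2) = 22223 + 43*sqrt((1/(-20) - 7)**2) = 22223 + 43*sqrt((-1/20 - 7)**2) = 22223 + 43*sqrt((-141/20)**2) = 22223 + 43*sqrt(19881/400) = 22223 + 43*(141/20) = 22223 + 6063/20 = 450523/20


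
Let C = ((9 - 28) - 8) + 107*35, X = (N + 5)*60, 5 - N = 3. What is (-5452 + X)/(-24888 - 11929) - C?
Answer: -136880574/36817 ≈ -3717.9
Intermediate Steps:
N = 2 (N = 5 - 1*3 = 5 - 3 = 2)
X = 420 (X = (2 + 5)*60 = 7*60 = 420)
C = 3718 (C = (-19 - 8) + 3745 = -27 + 3745 = 3718)
(-5452 + X)/(-24888 - 11929) - C = (-5452 + 420)/(-24888 - 11929) - 1*3718 = -5032/(-36817) - 3718 = -5032*(-1/36817) - 3718 = 5032/36817 - 3718 = -136880574/36817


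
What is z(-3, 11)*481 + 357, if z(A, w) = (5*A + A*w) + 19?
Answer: -13592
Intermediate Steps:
z(A, w) = 19 + 5*A + A*w
z(-3, 11)*481 + 357 = (19 + 5*(-3) - 3*11)*481 + 357 = (19 - 15 - 33)*481 + 357 = -29*481 + 357 = -13949 + 357 = -13592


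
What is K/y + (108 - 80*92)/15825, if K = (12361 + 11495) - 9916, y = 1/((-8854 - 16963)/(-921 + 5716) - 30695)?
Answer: -6494846776828868/15176175 ≈ -4.2796e+8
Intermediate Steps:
y = -4795/147208342 (y = 1/(-25817/4795 - 30695) = 1/(-147208342/4795) = -4795/147208342 ≈ -3.2573e-5)
K = 13940 (K = 23856 - 9916 = 13940)
K/y + (108 - 80*92)/15825 = 13940/(-4795/147208342) + (108 - 80*92)/15825 = 13940*(-147208342/4795) + (108 - 7360)*(1/15825) = -410416857496/959 - 7252*1/15825 = -410416857496/959 - 7252/15825 = -6494846776828868/15176175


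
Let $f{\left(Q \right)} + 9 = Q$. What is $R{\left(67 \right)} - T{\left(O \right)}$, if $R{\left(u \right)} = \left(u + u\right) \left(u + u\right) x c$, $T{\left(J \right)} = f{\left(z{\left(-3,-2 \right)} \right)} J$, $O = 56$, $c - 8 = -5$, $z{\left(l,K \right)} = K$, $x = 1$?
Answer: $54484$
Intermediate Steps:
$c = 3$ ($c = 8 - 5 = 3$)
$f{\left(Q \right)} = -9 + Q$
$T{\left(J \right)} = - 11 J$ ($T{\left(J \right)} = \left(-9 - 2\right) J = - 11 J$)
$R{\left(u \right)} = 12 u^{2}$ ($R{\left(u \right)} = \left(u + u\right) \left(u + u\right) 1 \cdot 3 = 2 u 2 u 1 \cdot 3 = 4 u^{2} \cdot 1 \cdot 3 = 4 u^{2} \cdot 3 = 12 u^{2}$)
$R{\left(67 \right)} - T{\left(O \right)} = 12 \cdot 67^{2} - \left(-11\right) 56 = 12 \cdot 4489 - -616 = 53868 + 616 = 54484$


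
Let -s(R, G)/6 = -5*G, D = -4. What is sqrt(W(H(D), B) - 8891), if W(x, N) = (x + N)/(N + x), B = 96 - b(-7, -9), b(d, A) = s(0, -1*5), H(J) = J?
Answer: I*sqrt(8890) ≈ 94.287*I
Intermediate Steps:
s(R, G) = 30*G (s(R, G) = -(-30)*G = 30*G)
b(d, A) = -150 (b(d, A) = 30*(-1*5) = 30*(-5) = -150)
B = 246 (B = 96 - 1*(-150) = 96 + 150 = 246)
W(x, N) = 1 (W(x, N) = (N + x)/(N + x) = 1)
sqrt(W(H(D), B) - 8891) = sqrt(1 - 8891) = sqrt(-8890) = I*sqrt(8890)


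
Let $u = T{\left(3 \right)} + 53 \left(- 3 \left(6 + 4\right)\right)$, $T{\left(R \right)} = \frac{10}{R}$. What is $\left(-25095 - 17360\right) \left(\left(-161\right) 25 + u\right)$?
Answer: $\frac{714729925}{3} \approx 2.3824 \cdot 10^{8}$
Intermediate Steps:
$u = - \frac{4760}{3}$ ($u = \frac{10}{3} + 53 \left(- 3 \left(6 + 4\right)\right) = 10 \cdot \frac{1}{3} + 53 \left(\left(-3\right) 10\right) = \frac{10}{3} + 53 \left(-30\right) = \frac{10}{3} - 1590 = - \frac{4760}{3} \approx -1586.7$)
$\left(-25095 - 17360\right) \left(\left(-161\right) 25 + u\right) = \left(-25095 - 17360\right) \left(\left(-161\right) 25 - \frac{4760}{3}\right) = - 42455 \left(-4025 - \frac{4760}{3}\right) = \left(-42455\right) \left(- \frac{16835}{3}\right) = \frac{714729925}{3}$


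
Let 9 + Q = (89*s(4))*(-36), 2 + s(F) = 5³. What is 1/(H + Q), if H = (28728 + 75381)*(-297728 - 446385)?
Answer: -1/77469254418 ≈ -1.2908e-11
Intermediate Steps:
s(F) = 123 (s(F) = -2 + 5³ = -2 + 125 = 123)
H = -77468860317 (H = 104109*(-744113) = -77468860317)
Q = -394101 (Q = -9 + (89*123)*(-36) = -9 + 10947*(-36) = -9 - 394092 = -394101)
1/(H + Q) = 1/(-77468860317 - 394101) = 1/(-77469254418) = -1/77469254418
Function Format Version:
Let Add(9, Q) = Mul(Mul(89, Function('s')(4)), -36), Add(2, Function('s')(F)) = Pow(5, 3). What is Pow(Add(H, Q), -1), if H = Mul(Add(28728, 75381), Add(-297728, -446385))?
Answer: Rational(-1, 77469254418) ≈ -1.2908e-11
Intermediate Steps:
Function('s')(F) = 123 (Function('s')(F) = Add(-2, Pow(5, 3)) = Add(-2, 125) = 123)
H = -77468860317 (H = Mul(104109, -744113) = -77468860317)
Q = -394101 (Q = Add(-9, Mul(Mul(89, 123), -36)) = Add(-9, Mul(10947, -36)) = Add(-9, -394092) = -394101)
Pow(Add(H, Q), -1) = Pow(Add(-77468860317, -394101), -1) = Pow(-77469254418, -1) = Rational(-1, 77469254418)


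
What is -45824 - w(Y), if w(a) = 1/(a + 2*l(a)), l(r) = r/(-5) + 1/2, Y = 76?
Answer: -10676997/233 ≈ -45824.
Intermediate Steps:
l(r) = 1/2 - r/5 (l(r) = r*(-1/5) + 1*(1/2) = -r/5 + 1/2 = 1/2 - r/5)
w(a) = 1/(1 + 3*a/5) (w(a) = 1/(a + 2*(1/2 - a/5)) = 1/(a + (1 - 2*a/5)) = 1/(1 + 3*a/5))
-45824 - w(Y) = -45824 - 5/(5 + 3*76) = -45824 - 5/(5 + 228) = -45824 - 5/233 = -10676997/233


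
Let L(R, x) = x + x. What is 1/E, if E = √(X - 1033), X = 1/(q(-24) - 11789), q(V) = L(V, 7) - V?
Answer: -I*√8915178174/3034696 ≈ -0.031114*I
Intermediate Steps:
L(R, x) = 2*x
q(V) = 14 - V (q(V) = 2*7 - V = 14 - V)
X = -1/11751 (X = 1/((14 - 1*(-24)) - 11789) = 1/((14 + 24) - 11789) = 1/(38 - 11789) = 1/(-11751) = -1/11751 ≈ -8.5099e-5)
E = 4*I*√8915178174/11751 (E = √(-1/11751 - 1033) = √(-12138784/11751) = 4*I*√8915178174/11751 ≈ 32.14*I)
1/E = 1/(4*I*√8915178174/11751) = -I*√8915178174/3034696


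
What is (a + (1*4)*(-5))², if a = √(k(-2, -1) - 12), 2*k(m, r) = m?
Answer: (20 - I*√13)² ≈ 387.0 - 144.22*I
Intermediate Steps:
k(m, r) = m/2
a = I*√13 (a = √((½)*(-2) - 12) = √(-1 - 12) = √(-13) = I*√13 ≈ 3.6056*I)
(a + (1*4)*(-5))² = (I*√13 + (1*4)*(-5))² = (I*√13 + 4*(-5))² = (I*√13 - 20)² = (-20 + I*√13)²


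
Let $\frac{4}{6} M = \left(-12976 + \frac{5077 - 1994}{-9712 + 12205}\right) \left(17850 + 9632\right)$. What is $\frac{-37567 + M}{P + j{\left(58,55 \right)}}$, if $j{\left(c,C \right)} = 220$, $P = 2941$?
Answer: $- \frac{444498772162}{2626791} \approx -1.6922 \cdot 10^{5}$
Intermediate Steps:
$M = - \frac{444467553985}{831}$ ($M = \frac{3 \left(-12976 + \frac{5077 - 1994}{-9712 + 12205}\right) \left(17850 + 9632\right)}{2} = \frac{3 \left(-12976 + \frac{3083}{2493}\right) 27482}{2} = \frac{3 \left(\left(- \frac{32346085}{2493}\right) 27482\right)}{2} = \frac{3}{2} \left(- \frac{888935107970}{2493}\right) = - \frac{444467553985}{831} \approx -5.3486 \cdot 10^{8}$)
$\frac{-37567 + M}{P + j{\left(58,55 \right)}} = \frac{-37567 - \frac{444467553985}{831}}{2941 + 220} = - \frac{444498772162}{831 \cdot 3161} = \left(- \frac{444498772162}{831}\right) \frac{1}{3161} = - \frac{444498772162}{2626791}$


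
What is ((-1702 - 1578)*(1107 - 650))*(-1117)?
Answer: 1674338320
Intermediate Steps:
((-1702 - 1578)*(1107 - 650))*(-1117) = -3280*457*(-1117) = -1498960*(-1117) = 1674338320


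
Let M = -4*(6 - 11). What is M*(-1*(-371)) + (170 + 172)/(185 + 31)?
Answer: 89059/12 ≈ 7421.6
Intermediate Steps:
M = 20 (M = -4*(-5) = 20)
M*(-1*(-371)) + (170 + 172)/(185 + 31) = 20*(-1*(-371)) + (170 + 172)/(185 + 31) = 20*371 + 342/216 = 7420 + 342*(1/216) = 7420 + 19/12 = 89059/12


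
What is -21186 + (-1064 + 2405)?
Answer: -19845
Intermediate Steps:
-21186 + (-1064 + 2405) = -21186 + 1341 = -19845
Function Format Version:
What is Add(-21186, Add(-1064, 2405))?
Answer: -19845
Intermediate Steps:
Add(-21186, Add(-1064, 2405)) = Add(-21186, 1341) = -19845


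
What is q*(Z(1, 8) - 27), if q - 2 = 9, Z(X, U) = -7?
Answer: -374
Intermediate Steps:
q = 11 (q = 2 + 9 = 11)
q*(Z(1, 8) - 27) = 11*(-7 - 27) = 11*(-34) = -374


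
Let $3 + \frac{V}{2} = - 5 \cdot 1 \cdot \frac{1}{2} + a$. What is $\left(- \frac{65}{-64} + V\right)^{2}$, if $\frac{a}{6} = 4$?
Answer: $\frac{5919489}{4096} \approx 1445.2$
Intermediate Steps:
$a = 24$ ($a = 6 \cdot 4 = 24$)
$V = 37$ ($V = -6 + 2 \left(- 5 \cdot 1 \cdot \frac{1}{2} + 24\right) = -6 + 2 \left(\left(-5\right) \frac{1}{2} + 24\right) = -6 + 2 \left(- \frac{5}{2} + 24\right) = -6 + 2 \cdot \frac{43}{2} = -6 + 43 = 37$)
$\left(- \frac{65}{-64} + V\right)^{2} = \left(- \frac{65}{-64} + 37\right)^{2} = \left(\left(-65\right) \left(- \frac{1}{64}\right) + 37\right)^{2} = \left(\frac{65}{64} + 37\right)^{2} = \left(\frac{2433}{64}\right)^{2} = \frac{5919489}{4096}$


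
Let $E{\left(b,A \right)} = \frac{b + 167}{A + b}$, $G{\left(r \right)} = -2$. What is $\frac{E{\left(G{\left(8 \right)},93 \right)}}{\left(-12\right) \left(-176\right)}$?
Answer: $\frac{5}{5824} \approx 0.00085852$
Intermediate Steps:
$E{\left(b,A \right)} = \frac{167 + b}{A + b}$
$\frac{E{\left(G{\left(8 \right)},93 \right)}}{\left(-12\right) \left(-176\right)} = \frac{\frac{1}{93 - 2} \left(167 - 2\right)}{\left(-12\right) \left(-176\right)} = \frac{\frac{1}{91} \cdot 165}{2112} = \frac{1}{91} \cdot 165 \cdot \frac{1}{2112} = \frac{165}{91} \cdot \frac{1}{2112} = \frac{5}{5824}$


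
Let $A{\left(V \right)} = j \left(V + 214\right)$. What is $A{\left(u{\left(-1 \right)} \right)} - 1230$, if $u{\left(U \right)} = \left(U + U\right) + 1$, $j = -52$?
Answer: $-12306$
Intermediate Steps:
$u{\left(U \right)} = 1 + 2 U$ ($u{\left(U \right)} = 2 U + 1 = 1 + 2 U$)
$A{\left(V \right)} = -11128 - 52 V$ ($A{\left(V \right)} = - 52 \left(V + 214\right) = - 52 \left(214 + V\right) = -11128 - 52 V$)
$A{\left(u{\left(-1 \right)} \right)} - 1230 = \left(-11128 - 52 \left(1 + 2 \left(-1\right)\right)\right) - 1230 = \left(-11128 - 52 \left(1 - 2\right)\right) - 1230 = \left(-11128 - -52\right) - 1230 = \left(-11128 + 52\right) - 1230 = -11076 - 1230 = -12306$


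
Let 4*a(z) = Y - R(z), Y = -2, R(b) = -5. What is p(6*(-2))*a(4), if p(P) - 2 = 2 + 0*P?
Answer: 3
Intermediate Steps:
p(P) = 4 (p(P) = 2 + (2 + 0*P) = 2 + (2 + 0) = 2 + 2 = 4)
a(z) = ¾ (a(z) = (-2 - 1*(-5))/4 = (-2 + 5)/4 = (¼)*3 = ¾)
p(6*(-2))*a(4) = 4*(¾) = 3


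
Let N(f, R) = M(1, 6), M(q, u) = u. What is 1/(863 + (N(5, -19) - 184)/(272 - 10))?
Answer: 131/112964 ≈ 0.0011597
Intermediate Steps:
N(f, R) = 6
1/(863 + (N(5, -19) - 184)/(272 - 10)) = 1/(863 + (6 - 184)/(272 - 10)) = 1/(863 - 178/262) = 1/(863 - 178*1/262) = 1/(863 - 89/131) = 1/(112964/131) = 131/112964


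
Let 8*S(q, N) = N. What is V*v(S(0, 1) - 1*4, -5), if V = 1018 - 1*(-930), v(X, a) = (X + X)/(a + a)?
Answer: 15097/10 ≈ 1509.7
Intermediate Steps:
S(q, N) = N/8
v(X, a) = X/a (v(X, a) = (2*X)/((2*a)) = (2*X)*(1/(2*a)) = X/a)
V = 1948 (V = 1018 + 930 = 1948)
V*v(S(0, 1) - 1*4, -5) = 1948*(((⅛)*1 - 1*4)/(-5)) = 1948*((⅛ - 4)*(-⅕)) = 1948*(-31/8*(-⅕)) = 1948*(31/40) = 15097/10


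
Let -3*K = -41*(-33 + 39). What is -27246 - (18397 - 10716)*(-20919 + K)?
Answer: 160021751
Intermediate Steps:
K = 82 (K = -(-41)*(-33 + 39)/3 = -(-41)*6/3 = -⅓*(-246) = 82)
-27246 - (18397 - 10716)*(-20919 + K) = -27246 - (18397 - 10716)*(-20919 + 82) = -27246 - 7681*(-20837) = -27246 - 1*(-160048997) = -27246 + 160048997 = 160021751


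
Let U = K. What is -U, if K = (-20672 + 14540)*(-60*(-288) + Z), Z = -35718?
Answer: -113061816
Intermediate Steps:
K = 113061816 (K = (-20672 + 14540)*(-60*(-288) - 35718) = -6132*(17280 - 35718) = -6132*(-18438) = 113061816)
U = 113061816
-U = -1*113061816 = -113061816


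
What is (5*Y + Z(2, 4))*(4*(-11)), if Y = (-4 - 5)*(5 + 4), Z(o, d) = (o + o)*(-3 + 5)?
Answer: 17468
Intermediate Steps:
Z(o, d) = 4*o (Z(o, d) = (2*o)*2 = 4*o)
Y = -81 (Y = -9*9 = -81)
(5*Y + Z(2, 4))*(4*(-11)) = (5*(-81) + 4*2)*(4*(-11)) = (-405 + 8)*(-44) = -397*(-44) = 17468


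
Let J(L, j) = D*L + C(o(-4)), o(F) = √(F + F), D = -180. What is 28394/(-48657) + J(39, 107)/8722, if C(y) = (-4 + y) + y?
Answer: -6014482/4330473 + 2*I*√2/4361 ≈ -1.3889 + 0.00064857*I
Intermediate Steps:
o(F) = √2*√F (o(F) = √(2*F) = √2*√F)
C(y) = -4 + 2*y
J(L, j) = -4 - 180*L + 4*I*√2 (J(L, j) = -180*L + (-4 + 2*(√2*√(-4))) = -180*L + (-4 + 2*(√2*(2*I))) = -180*L + (-4 + 2*(2*I*√2)) = -180*L + (-4 + 4*I*√2) = -4 - 180*L + 4*I*√2)
28394/(-48657) + J(39, 107)/8722 = 28394/(-48657) + (-4 - 180*39 + 4*I*√2)/8722 = 28394*(-1/48657) + (-4 - 7020 + 4*I*√2)*(1/8722) = -28394/48657 + (-7024 + 4*I*√2)*(1/8722) = -28394/48657 + (-3512/4361 + 2*I*√2/4361) = -6014482/4330473 + 2*I*√2/4361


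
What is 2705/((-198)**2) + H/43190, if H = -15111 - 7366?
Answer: -54597097/120944340 ≈ -0.45142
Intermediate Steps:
H = -22477
2705/((-198)**2) + H/43190 = 2705/((-198)**2) - 22477/43190 = 2705/39204 - 22477*1/43190 = 2705*(1/39204) - 3211/6170 = 2705/39204 - 3211/6170 = -54597097/120944340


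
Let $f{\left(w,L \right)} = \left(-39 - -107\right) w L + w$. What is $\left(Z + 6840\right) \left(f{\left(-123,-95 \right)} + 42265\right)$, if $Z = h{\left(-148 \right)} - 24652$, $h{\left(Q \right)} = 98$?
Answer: $-14821693508$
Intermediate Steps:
$f{\left(w,L \right)} = w + 68 L w$ ($f{\left(w,L \right)} = \left(-39 + 107\right) w L + w = 68 w L + w = 68 L w + w = w + 68 L w$)
$Z = -24554$ ($Z = 98 - 24652 = -24554$)
$\left(Z + 6840\right) \left(f{\left(-123,-95 \right)} + 42265\right) = \left(-24554 + 6840\right) \left(- 123 \left(1 + 68 \left(-95\right)\right) + 42265\right) = - 17714 \left(- 123 \left(1 - 6460\right) + 42265\right) = - 17714 \left(\left(-123\right) \left(-6459\right) + 42265\right) = - 17714 \left(794457 + 42265\right) = \left(-17714\right) 836722 = -14821693508$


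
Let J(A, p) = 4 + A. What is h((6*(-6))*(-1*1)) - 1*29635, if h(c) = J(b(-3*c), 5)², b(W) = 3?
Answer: -29586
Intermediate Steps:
h(c) = 49 (h(c) = (4 + 3)² = 7² = 49)
h((6*(-6))*(-1*1)) - 1*29635 = 49 - 1*29635 = 49 - 29635 = -29586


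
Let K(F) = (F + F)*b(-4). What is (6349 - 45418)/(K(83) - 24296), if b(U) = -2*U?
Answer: 4341/2552 ≈ 1.7010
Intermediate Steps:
K(F) = 16*F (K(F) = (F + F)*(-2*(-4)) = (2*F)*8 = 16*F)
(6349 - 45418)/(K(83) - 24296) = (6349 - 45418)/(16*83 - 24296) = -39069/(1328 - 24296) = -39069/(-22968) = -39069*(-1/22968) = 4341/2552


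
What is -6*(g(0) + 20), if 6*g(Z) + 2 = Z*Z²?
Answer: -118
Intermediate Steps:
g(Z) = -⅓ + Z³/6 (g(Z) = -⅓ + (Z*Z²)/6 = -⅓ + Z³/6)
-6*(g(0) + 20) = -6*((-⅓ + (⅙)*0³) + 20) = -6*((-⅓ + (⅙)*0) + 20) = -6*((-⅓ + 0) + 20) = -6*(-⅓ + 20) = -6*59/3 = -118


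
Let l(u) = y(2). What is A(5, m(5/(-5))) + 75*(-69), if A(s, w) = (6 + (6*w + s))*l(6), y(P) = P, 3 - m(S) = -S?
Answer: -5129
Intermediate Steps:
m(S) = 3 + S (m(S) = 3 - (-1)*S = 3 + S)
l(u) = 2
A(s, w) = 12 + 2*s + 12*w (A(s, w) = (6 + (6*w + s))*2 = (6 + (s + 6*w))*2 = (6 + s + 6*w)*2 = 12 + 2*s + 12*w)
A(5, m(5/(-5))) + 75*(-69) = (12 + 2*5 + 12*(3 + 5/(-5))) + 75*(-69) = (12 + 10 + 12*(3 + 5*(-⅕))) - 5175 = (12 + 10 + 12*(3 - 1)) - 5175 = (12 + 10 + 12*2) - 5175 = (12 + 10 + 24) - 5175 = 46 - 5175 = -5129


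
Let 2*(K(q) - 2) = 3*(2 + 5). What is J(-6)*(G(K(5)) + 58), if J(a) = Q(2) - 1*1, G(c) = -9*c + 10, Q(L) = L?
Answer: -89/2 ≈ -44.500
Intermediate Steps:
K(q) = 25/2 (K(q) = 2 + (3*(2 + 5))/2 = 2 + (3*7)/2 = 2 + (½)*21 = 2 + 21/2 = 25/2)
G(c) = 10 - 9*c
J(a) = 1 (J(a) = 2 - 1*1 = 2 - 1 = 1)
J(-6)*(G(K(5)) + 58) = 1*((10 - 9*25/2) + 58) = 1*((10 - 225/2) + 58) = 1*(-205/2 + 58) = 1*(-89/2) = -89/2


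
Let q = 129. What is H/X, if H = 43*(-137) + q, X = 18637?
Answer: -5762/18637 ≈ -0.30917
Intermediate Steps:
H = -5762 (H = 43*(-137) + 129 = -5891 + 129 = -5762)
H/X = -5762/18637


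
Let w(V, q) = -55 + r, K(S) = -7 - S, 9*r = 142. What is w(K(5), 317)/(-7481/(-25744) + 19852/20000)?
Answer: -5679770000/185819031 ≈ -30.566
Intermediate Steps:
r = 142/9 (r = (⅑)*142 = 142/9 ≈ 15.778)
w(V, q) = -353/9 (w(V, q) = -55 + 142/9 = -353/9)
w(K(5), 317)/(-7481/(-25744) + 19852/20000) = -353/(9*(-7481/(-25744) + 19852/20000)) = -353/(9*(-7481*(-1/25744) + 19852*(1/20000))) = -353/(9*(7481/25744 + 4963/5000)) = -353/(9*20646559/16090000) = -353/9*16090000/20646559 = -5679770000/185819031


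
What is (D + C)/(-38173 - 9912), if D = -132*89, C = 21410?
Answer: -9662/48085 ≈ -0.20094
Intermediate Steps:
D = -11748
(D + C)/(-38173 - 9912) = (-11748 + 21410)/(-38173 - 9912) = 9662/(-48085) = 9662*(-1/48085) = -9662/48085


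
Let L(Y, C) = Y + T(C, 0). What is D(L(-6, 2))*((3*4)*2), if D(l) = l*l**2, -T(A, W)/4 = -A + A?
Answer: -5184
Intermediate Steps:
T(A, W) = 0 (T(A, W) = -4*(-A + A) = -4*0 = 0)
L(Y, C) = Y (L(Y, C) = Y + 0 = Y)
D(l) = l**3
D(L(-6, 2))*((3*4)*2) = (-6)**3*((3*4)*2) = -2592*2 = -216*24 = -5184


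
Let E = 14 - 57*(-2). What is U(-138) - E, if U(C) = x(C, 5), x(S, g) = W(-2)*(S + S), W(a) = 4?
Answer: -1232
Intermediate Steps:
x(S, g) = 8*S (x(S, g) = 4*(S + S) = 4*(2*S) = 8*S)
U(C) = 8*C
E = 128 (E = 14 + 114 = 128)
U(-138) - E = 8*(-138) - 1*128 = -1104 - 128 = -1232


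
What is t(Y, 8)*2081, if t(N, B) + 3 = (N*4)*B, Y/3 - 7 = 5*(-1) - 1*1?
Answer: 193533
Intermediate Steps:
Y = 3 (Y = 21 + 3*(5*(-1) - 1*1) = 21 + 3*(-5 - 1) = 21 + 3*(-6) = 21 - 18 = 3)
t(N, B) = -3 + 4*B*N (t(N, B) = -3 + (N*4)*B = -3 + (4*N)*B = -3 + 4*B*N)
t(Y, 8)*2081 = (-3 + 4*8*3)*2081 = (-3 + 96)*2081 = 93*2081 = 193533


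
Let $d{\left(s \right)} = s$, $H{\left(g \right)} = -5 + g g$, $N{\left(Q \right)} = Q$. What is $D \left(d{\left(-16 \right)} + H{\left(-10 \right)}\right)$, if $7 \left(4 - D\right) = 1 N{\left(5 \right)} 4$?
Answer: $\frac{632}{7} \approx 90.286$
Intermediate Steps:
$H{\left(g \right)} = -5 + g^{2}$
$D = \frac{8}{7}$ ($D = 4 - \frac{1 \cdot 5 \cdot 4}{7} = 4 - \frac{5 \cdot 4}{7} = 4 - \frac{20}{7} = \frac{8}{7} \approx 1.1429$)
$D \left(d{\left(-16 \right)} + H{\left(-10 \right)}\right) = \frac{8 \left(-16 - \left(5 - \left(-10\right)^{2}\right)\right)}{7} = \frac{8 \left(-16 + \left(-5 + 100\right)\right)}{7} = \frac{8 \left(-16 + 95\right)}{7} = \frac{8}{7} \cdot 79 = \frac{632}{7}$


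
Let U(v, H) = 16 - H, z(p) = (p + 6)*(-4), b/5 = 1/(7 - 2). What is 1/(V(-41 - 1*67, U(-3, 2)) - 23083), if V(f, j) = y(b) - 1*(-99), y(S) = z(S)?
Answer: -1/23012 ≈ -4.3456e-5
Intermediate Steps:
b = 1 (b = 5/(7 - 2) = 5/5 = 5*(⅕) = 1)
z(p) = -24 - 4*p (z(p) = (6 + p)*(-4) = -24 - 4*p)
y(S) = -24 - 4*S
V(f, j) = 71 (V(f, j) = (-24 - 4*1) - 1*(-99) = (-24 - 4) + 99 = -28 + 99 = 71)
1/(V(-41 - 1*67, U(-3, 2)) - 23083) = 1/(71 - 23083) = 1/(-23012) = -1/23012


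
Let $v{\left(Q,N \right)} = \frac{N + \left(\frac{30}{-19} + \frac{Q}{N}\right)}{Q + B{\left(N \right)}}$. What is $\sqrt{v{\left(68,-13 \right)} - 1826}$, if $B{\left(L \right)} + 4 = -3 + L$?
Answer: $\frac{i \sqrt{1782841801}}{988} \approx 42.737 i$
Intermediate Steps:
$B{\left(L \right)} = -7 + L$ ($B{\left(L \right)} = -4 + \left(-3 + L\right) = -7 + L$)
$v{\left(Q,N \right)} = \frac{- \frac{30}{19} + N + \frac{Q}{N}}{-7 + N + Q}$ ($v{\left(Q,N \right)} = \frac{N + \left(\frac{30}{-19} + \frac{Q}{N}\right)}{Q + \left(-7 + N\right)} = \frac{N + \left(30 \left(- \frac{1}{19}\right) + \frac{Q}{N}\right)}{-7 + N + Q} = \frac{N - \left(\frac{30}{19} - \frac{Q}{N}\right)}{-7 + N + Q} = \frac{- \frac{30}{19} + N + \frac{Q}{N}}{-7 + N + Q}$)
$\sqrt{v{\left(68,-13 \right)} - 1826} = \sqrt{\frac{68 + \left(-13\right)^{2} - - \frac{390}{19}}{\left(-13\right) \left(-7 - 13 + 68\right)} - 1826} = \sqrt{- \frac{68 + 169 + \frac{390}{19}}{13 \cdot 48} - 1826} = \sqrt{\left(- \frac{1}{13}\right) \frac{1}{48} \cdot \frac{4893}{19} - 1826} = \sqrt{- \frac{1631}{3952} - 1826} = \sqrt{- \frac{7217983}{3952}} = \frac{i \sqrt{1782841801}}{988}$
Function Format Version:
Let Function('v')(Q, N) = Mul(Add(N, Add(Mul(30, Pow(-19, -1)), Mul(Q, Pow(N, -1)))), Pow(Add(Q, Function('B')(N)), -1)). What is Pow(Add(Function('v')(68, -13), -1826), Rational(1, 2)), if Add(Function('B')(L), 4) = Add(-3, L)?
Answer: Mul(Rational(1, 988), I, Pow(1782841801, Rational(1, 2))) ≈ Mul(42.737, I)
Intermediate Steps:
Function('B')(L) = Add(-7, L) (Function('B')(L) = Add(-4, Add(-3, L)) = Add(-7, L))
Function('v')(Q, N) = Mul(Pow(Add(-7, N, Q), -1), Add(Rational(-30, 19), N, Mul(Q, Pow(N, -1)))) (Function('v')(Q, N) = Mul(Add(N, Add(Mul(30, Pow(-19, -1)), Mul(Q, Pow(N, -1)))), Pow(Add(Q, Add(-7, N)), -1)) = Mul(Add(N, Add(Mul(30, Rational(-1, 19)), Mul(Q, Pow(N, -1)))), Pow(Add(-7, N, Q), -1)) = Mul(Add(N, Add(Rational(-30, 19), Mul(Q, Pow(N, -1)))), Pow(Add(-7, N, Q), -1)) = Mul(Add(Rational(-30, 19), N, Mul(Q, Pow(N, -1))), Pow(Add(-7, N, Q), -1)) = Mul(Pow(Add(-7, N, Q), -1), Add(Rational(-30, 19), N, Mul(Q, Pow(N, -1)))))
Pow(Add(Function('v')(68, -13), -1826), Rational(1, 2)) = Pow(Add(Mul(Pow(-13, -1), Pow(Add(-7, -13, 68), -1), Add(68, Pow(-13, 2), Mul(Rational(-30, 19), -13))), -1826), Rational(1, 2)) = Pow(Add(Mul(Rational(-1, 13), Pow(48, -1), Add(68, 169, Rational(390, 19))), -1826), Rational(1, 2)) = Pow(Add(Mul(Rational(-1, 13), Rational(1, 48), Rational(4893, 19)), -1826), Rational(1, 2)) = Pow(Add(Rational(-1631, 3952), -1826), Rational(1, 2)) = Pow(Rational(-7217983, 3952), Rational(1, 2)) = Mul(Rational(1, 988), I, Pow(1782841801, Rational(1, 2)))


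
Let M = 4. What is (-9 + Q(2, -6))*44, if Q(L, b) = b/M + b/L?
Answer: -594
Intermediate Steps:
Q(L, b) = b/4 + b/L
(-9 + Q(2, -6))*44 = (-9 + ((¼)*(-6) - 6/2))*44 = (-9 + (-3/2 - 6*½))*44 = (-9 + (-3/2 - 3))*44 = (-9 - 9/2)*44 = -27/2*44 = -594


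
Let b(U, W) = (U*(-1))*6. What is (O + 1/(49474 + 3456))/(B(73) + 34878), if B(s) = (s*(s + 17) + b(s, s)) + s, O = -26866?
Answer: -1422017379/2174523190 ≈ -0.65394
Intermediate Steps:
b(U, W) = -6*U (b(U, W) = -U*6 = -6*U)
B(s) = -5*s + s*(17 + s) (B(s) = (s*(s + 17) - 6*s) + s = (s*(17 + s) - 6*s) + s = (-6*s + s*(17 + s)) + s = -5*s + s*(17 + s))
(O + 1/(49474 + 3456))/(B(73) + 34878) = (-26866 + 1/(49474 + 3456))/(73*(12 + 73) + 34878) = (-26866 + 1/52930)/(73*85 + 34878) = (-26866 + 1/52930)/(6205 + 34878) = -1422017379/52930/41083 = -1422017379/52930*1/41083 = -1422017379/2174523190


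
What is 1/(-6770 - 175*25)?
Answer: -1/11145 ≈ -8.9726e-5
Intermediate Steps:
1/(-6770 - 175*25) = 1/(-6770 - 4375) = 1/(-11145) = -1/11145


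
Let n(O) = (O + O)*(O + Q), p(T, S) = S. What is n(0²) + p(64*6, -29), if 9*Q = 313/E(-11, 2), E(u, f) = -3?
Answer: -29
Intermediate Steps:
Q = -313/27 (Q = (313/(-3))/9 = (313*(-⅓))/9 = (⅑)*(-313/3) = -313/27 ≈ -11.593)
n(O) = 2*O*(-313/27 + O) (n(O) = (O + O)*(O - 313/27) = (2*O)*(-313/27 + O) = 2*O*(-313/27 + O))
n(0²) + p(64*6, -29) = (2/27)*0²*(-313 + 27*0²) - 29 = (2/27)*0*(-313 + 27*0) - 29 = (2/27)*0*(-313 + 0) - 29 = (2/27)*0*(-313) - 29 = 0 - 29 = -29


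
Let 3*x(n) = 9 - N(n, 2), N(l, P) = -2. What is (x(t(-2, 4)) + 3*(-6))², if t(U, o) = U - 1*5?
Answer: 1849/9 ≈ 205.44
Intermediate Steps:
t(U, o) = -5 + U (t(U, o) = U - 5 = -5 + U)
x(n) = 11/3 (x(n) = (9 - 1*(-2))/3 = (9 + 2)/3 = (⅓)*11 = 11/3)
(x(t(-2, 4)) + 3*(-6))² = (11/3 + 3*(-6))² = (11/3 - 18)² = (-43/3)² = 1849/9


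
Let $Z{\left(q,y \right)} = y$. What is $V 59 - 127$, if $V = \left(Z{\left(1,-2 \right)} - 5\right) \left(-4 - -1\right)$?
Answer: $1112$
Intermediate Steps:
$V = 21$ ($V = \left(-2 - 5\right) \left(-4 - -1\right) = - 7 \left(-4 + 1\right) = \left(-7\right) \left(-3\right) = 21$)
$V 59 - 127 = 21 \cdot 59 - 127 = 1239 - 127 = 1112$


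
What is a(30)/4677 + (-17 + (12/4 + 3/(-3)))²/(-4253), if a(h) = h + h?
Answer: -265715/6630427 ≈ -0.040075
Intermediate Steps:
a(h) = 2*h
a(30)/4677 + (-17 + (12/4 + 3/(-3)))²/(-4253) = (2*30)/4677 + (-17 + (12/4 + 3/(-3)))²/(-4253) = 60*(1/4677) + (-17 + (12*(¼) + 3*(-⅓)))²*(-1/4253) = 20/1559 + (-17 + (3 - 1))²*(-1/4253) = 20/1559 + (-17 + 2)²*(-1/4253) = 20/1559 + (-15)²*(-1/4253) = 20/1559 + 225*(-1/4253) = 20/1559 - 225/4253 = -265715/6630427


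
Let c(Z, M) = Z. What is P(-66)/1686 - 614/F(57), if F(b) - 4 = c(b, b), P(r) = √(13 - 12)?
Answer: -1035143/102846 ≈ -10.065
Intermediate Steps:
P(r) = 1 (P(r) = √1 = 1)
F(b) = 4 + b
P(-66)/1686 - 614/F(57) = 1/1686 - 614/(4 + 57) = 1*(1/1686) - 614/61 = 1/1686 - 614*1/61 = 1/1686 - 614/61 = -1035143/102846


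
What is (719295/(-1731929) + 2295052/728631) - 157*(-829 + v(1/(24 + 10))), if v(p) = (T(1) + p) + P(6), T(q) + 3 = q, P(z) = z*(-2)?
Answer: 5678553130469324165/42905863412766 ≈ 1.3235e+5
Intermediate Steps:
P(z) = -2*z
T(q) = -3 + q
v(p) = -14 + p (v(p) = ((-3 + 1) + p) - 2*6 = (-2 + p) - 12 = -14 + p)
(719295/(-1731929) + 2295052/728631) - 157*(-829 + v(1/(24 + 10))) = (719295/(-1731929) + 2295052/728631) - 157*(-829 + (-14 + 1/(24 + 10))) = (719295*(-1/1731929) + 2295052*(1/728631)) - 157*(-829 + (-14 + 1/34)) = (-719295/1731929 + 2295052/728631) - 157*(-829 + (-14 + 1/34)) = 3450766480163/1261937159199 - 157*(-829 - 475/34) = 3450766480163/1261937159199 - 157*(-28661/34) = 3450766480163/1261937159199 + 4499777/34 = 5678553130469324165/42905863412766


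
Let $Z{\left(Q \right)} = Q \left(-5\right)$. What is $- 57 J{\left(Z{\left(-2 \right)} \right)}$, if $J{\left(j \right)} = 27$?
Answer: $-1539$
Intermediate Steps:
$Z{\left(Q \right)} = - 5 Q$
$- 57 J{\left(Z{\left(-2 \right)} \right)} = \left(-57\right) 27 = -1539$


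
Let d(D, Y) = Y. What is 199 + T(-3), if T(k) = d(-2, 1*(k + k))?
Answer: 193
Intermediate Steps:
T(k) = 2*k (T(k) = 1*(k + k) = 1*(2*k) = 2*k)
199 + T(-3) = 199 + 2*(-3) = 199 - 6 = 193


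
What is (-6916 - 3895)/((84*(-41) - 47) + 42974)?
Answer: -10811/39483 ≈ -0.27381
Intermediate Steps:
(-6916 - 3895)/((84*(-41) - 47) + 42974) = -10811/((-3444 - 47) + 42974) = -10811/(-3491 + 42974) = -10811/39483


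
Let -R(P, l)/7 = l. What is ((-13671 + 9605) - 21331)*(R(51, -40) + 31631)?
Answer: -810443667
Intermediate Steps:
R(P, l) = -7*l
((-13671 + 9605) - 21331)*(R(51, -40) + 31631) = ((-13671 + 9605) - 21331)*(-7*(-40) + 31631) = (-4066 - 21331)*(280 + 31631) = -25397*31911 = -810443667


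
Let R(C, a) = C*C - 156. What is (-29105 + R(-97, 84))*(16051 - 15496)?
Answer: -11017860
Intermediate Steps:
R(C, a) = -156 + C**2 (R(C, a) = C**2 - 156 = -156 + C**2)
(-29105 + R(-97, 84))*(16051 - 15496) = (-29105 + (-156 + (-97)**2))*(16051 - 15496) = (-29105 + (-156 + 9409))*555 = (-29105 + 9253)*555 = -19852*555 = -11017860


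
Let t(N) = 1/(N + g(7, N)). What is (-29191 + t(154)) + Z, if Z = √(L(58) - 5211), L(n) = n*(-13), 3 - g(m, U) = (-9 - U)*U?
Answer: -737335468/25259 + I*√5965 ≈ -29191.0 + 77.233*I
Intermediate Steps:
g(m, U) = 3 - U*(-9 - U) (g(m, U) = 3 - (-9 - U)*U = 3 - U*(-9 - U))
L(n) = -13*n
t(N) = 1/(3 + N² + 10*N) (t(N) = 1/(N + (3 + N² + 9*N)) = 1/(3 + N² + 10*N))
Z = I*√5965 (Z = √(-13*58 - 5211) = √(-754 - 5211) = √(-5965) = I*√5965 ≈ 77.233*I)
(-29191 + t(154)) + Z = (-29191 + 1/(3 + 154² + 10*154)) + I*√5965 = (-29191 + 1/(3 + 23716 + 1540)) + I*√5965 = (-29191 + 1/25259) + I*√5965 = -737335468/25259 + I*√5965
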